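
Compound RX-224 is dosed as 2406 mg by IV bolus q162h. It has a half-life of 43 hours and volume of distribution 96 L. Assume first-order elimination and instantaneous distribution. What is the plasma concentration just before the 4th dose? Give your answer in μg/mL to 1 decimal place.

f = (1/2)^(τ/t½) = (1/2)^(162/43) ≈ 0.0734.
C₀ = D/Vd = 2406/96 ≈ 25.062 μg/mL.
Before the 4th dose, 3 doses have been given. Superposition: Cmin = C₀·(f + f² + … + f^3).
≈ 25.062 × (0.0734 + 0.0054 + 0.0004) ≈ 25.062 × 0.0792 ≈ 1.985 μg/mL.

2.0 μg/mL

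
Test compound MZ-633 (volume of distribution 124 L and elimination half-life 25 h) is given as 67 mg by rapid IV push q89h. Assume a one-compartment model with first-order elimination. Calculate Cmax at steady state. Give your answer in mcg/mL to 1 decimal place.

0.6 mcg/mL

Over one 89-h interval, 89/25 ≈ 3.56 half-lives elapse, leaving f ≈ 0.0848 of each dose.
At steady state, accumulation factor R = 1/(1 − e^(−kτ)) ≈ 1.0927.
Single-dose peak C₀ = D/Vd = 67/124 ≈ 0.540 mcg/mL.
Cmax,ss = C₀/(1 − f) ≈ 0.540/0.9152 ≈ 0.590 mcg/mL.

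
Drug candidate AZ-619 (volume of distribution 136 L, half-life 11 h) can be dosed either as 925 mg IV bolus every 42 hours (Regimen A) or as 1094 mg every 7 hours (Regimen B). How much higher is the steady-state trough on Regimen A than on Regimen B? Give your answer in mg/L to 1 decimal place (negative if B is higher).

Regimen A: f = (1/2)^(42/11) ≈ 0.0709; Cmin,ss = (925/136)·f/(1−f) ≈ 0.519 mg/L.
Regimen B: f = (1/2)^(7/11) ≈ 0.6433; Cmin,ss = (1094/136)·f/(1−f) ≈ 14.507 mg/L.
Difference ≈ 0.519 − 14.507 ≈ -13.988 mg/L.

-14.0 mg/L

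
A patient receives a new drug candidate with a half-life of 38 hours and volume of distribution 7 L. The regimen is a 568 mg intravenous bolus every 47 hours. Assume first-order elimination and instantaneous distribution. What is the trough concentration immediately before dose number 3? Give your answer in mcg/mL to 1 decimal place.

f = (1/2)^(τ/t½) = (1/2)^(47/38) ≈ 0.4243.
C₀ = D/Vd = 568/7 ≈ 81.143 mcg/mL.
Before the 3rd dose, 2 doses have been given. Superposition: Cmin = C₀·(f + f²).
≈ 81.143 × (0.4243 + 0.1800) ≈ 81.143 × 0.6043 ≈ 49.035 mcg/mL.

49.0 mcg/mL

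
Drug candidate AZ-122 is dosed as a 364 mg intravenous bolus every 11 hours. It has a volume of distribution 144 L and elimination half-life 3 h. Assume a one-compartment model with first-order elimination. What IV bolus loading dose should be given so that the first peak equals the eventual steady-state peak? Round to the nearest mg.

f = (1/2)^(11/3) ≈ 0.078745; accumulation ratio R = 1/(1−f) ≈ 1.08548.
Loading dose to hit Cmax,ss on first dose: D_load = D_maint·R ≈ 364 × 1.08548 ≈ 395.11 mg.

395 mg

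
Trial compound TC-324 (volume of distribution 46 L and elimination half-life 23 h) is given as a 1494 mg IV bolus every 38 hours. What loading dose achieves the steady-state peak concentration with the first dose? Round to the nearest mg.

f = (1/2)^(38/23) ≈ 0.318160; accumulation ratio R = 1/(1−f) ≈ 1.46662.
Loading dose to hit Cmax,ss on first dose: D_load = D_maint·R ≈ 1494 × 1.46662 ≈ 2191.13 mg.

2191 mg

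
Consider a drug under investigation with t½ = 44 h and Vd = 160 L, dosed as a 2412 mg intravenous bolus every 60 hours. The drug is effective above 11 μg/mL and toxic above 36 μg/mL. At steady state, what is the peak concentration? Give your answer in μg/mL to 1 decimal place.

24.7 μg/mL

τ/t½ = 60/44 ≈ 1.3636, so fraction remaining f = (1/2)^(60/44) ≈ 0.3886.
Accumulation ratio R = 1/(1 − f) ≈ 1/0.6114 ≈ 1.6356.
Single-dose peak C₀ = D/Vd = 2412/160 ≈ 15.075 μg/mL.
Steady-state peak Cmax,ss = C₀·R ≈ 15.075 × 1.6356 ≈ 24.657 μg/mL.
Peak 24.7 μg/mL vs MTC 36 μg/mL: below toxic threshold.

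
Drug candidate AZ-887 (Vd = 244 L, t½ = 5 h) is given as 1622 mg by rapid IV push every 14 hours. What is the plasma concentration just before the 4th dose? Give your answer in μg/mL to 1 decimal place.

1.1 μg/mL

f = (1/2)^(τ/t½) = (1/2)^(14/5) ≈ 0.1436.
C₀ = D/Vd = 1622/244 ≈ 6.648 μg/mL.
Before the 4th dose, 3 doses have been given. Superposition: Cmin = C₀·(f + f² + … + f^3).
≈ 6.648 × (0.1436 + 0.0206 + 0.0030) ≈ 6.648 × 0.1672 ≈ 1.112 μg/mL.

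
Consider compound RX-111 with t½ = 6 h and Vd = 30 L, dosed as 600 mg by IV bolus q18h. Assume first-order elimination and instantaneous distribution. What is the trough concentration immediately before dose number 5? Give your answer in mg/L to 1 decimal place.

f = (1/2)^(τ/t½) = (1/2)^(18/6) ≈ 0.1250.
C₀ = D/Vd = 600/30 ≈ 20.000 mg/L.
Before the 5th dose, 4 doses have been given. Superposition: Cmin = C₀·(f + f² + … + f^4).
≈ 20.000 × (0.1250 + 0.0156 + 0.0020 + 0.0002) ≈ 20.000 × 0.1428 ≈ 2.856 mg/L.

2.9 mg/L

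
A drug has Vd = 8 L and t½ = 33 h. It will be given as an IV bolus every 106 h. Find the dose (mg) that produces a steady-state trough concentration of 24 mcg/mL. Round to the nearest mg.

1587 mg

τ/t½ = 106/33 ≈ 3.2121, so f = (1/2)^(106/33) ≈ 0.107908.
Cmin,ss = (D/Vd)·f/(1−f), so D = Cmin,ss·Vd·(1−f)/f.
D = 24 × 8 × (1−f)/f ≈ 24 × 8 × 8.26715 ≈ 1587.29 mg.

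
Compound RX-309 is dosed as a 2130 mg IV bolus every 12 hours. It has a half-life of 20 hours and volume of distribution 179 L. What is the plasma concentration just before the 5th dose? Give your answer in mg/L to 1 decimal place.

18.7 mg/L

f = (1/2)^(τ/t½) = (1/2)^(12/20) ≈ 0.6598.
C₀ = D/Vd = 2130/179 ≈ 11.899 mg/L.
Before the 5th dose, 4 doses have been given. Superposition: Cmin = C₀·(f + f² + … + f^4).
≈ 11.899 × (0.6598 + 0.4353 + 0.2872 + 0.1895) ≈ 11.899 × 1.5718 ≈ 18.703 mg/L.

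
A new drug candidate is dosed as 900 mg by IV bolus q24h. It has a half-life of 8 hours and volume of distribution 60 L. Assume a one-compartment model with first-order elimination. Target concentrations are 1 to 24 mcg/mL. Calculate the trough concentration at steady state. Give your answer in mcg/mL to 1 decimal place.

2.1 mcg/mL

The dosing interval is 3 half-lives, so f = 2^(−3) = 0.125.
At steady state, R = 1/(1 − 0.125) = 8/7.
Single-dose peak C₀ = D/Vd = 900/60 = 15 mcg/mL.
Steady-state peak Cmax,ss = C₀·R = 15 × 8/7 ≈ 17.143 mcg/mL.
Steady-state trough Cmin,ss = Cmax,ss·f ≈ 17.143 × 0.125 ≈ 2.143 mcg/mL.
Trough 2.1 mcg/mL vs MEC 1 mcg/mL: adequate.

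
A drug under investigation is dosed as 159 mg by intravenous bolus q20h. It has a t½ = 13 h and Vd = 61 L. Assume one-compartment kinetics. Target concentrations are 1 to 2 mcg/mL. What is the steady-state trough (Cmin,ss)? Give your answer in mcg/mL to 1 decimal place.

τ/t½ = 20/13 ≈ 1.5385, so fraction remaining f = (1/2)^(20/13) ≈ 0.3443.
Each bolus raises the concentration by D/Vd = 159/61 ≈ 2.607 mcg/mL.
Steady-state trough Cmin,ss = C₀·f/(1−f) ≈ 2.607 × 0.3443/0.6557 ≈ 1.369 mcg/mL.
Trough 1.4 mcg/mL vs MEC 1 mcg/mL: adequate.

1.4 mcg/mL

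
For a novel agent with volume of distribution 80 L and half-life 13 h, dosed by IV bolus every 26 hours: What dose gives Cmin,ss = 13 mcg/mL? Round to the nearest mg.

3120 mg

τ/t½ = 26/13 ≈ 2, so f = (1/2)^(26/13) ≈ 0.250000.
Cmin,ss = (D/Vd)·f/(1−f), so D = Cmin,ss·Vd·(1−f)/f.
D = 13 × 80 × (1−f)/f ≈ 13 × 80 × 3.00000 ≈ 3120.00 mg.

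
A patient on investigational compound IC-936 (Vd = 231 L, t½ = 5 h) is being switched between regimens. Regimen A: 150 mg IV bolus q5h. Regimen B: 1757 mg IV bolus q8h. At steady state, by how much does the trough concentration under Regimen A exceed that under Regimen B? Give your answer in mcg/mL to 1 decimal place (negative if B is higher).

Regimen A: f = (1/2)^(5/5) ≈ 0.5000; Cmin,ss = (150/231)·f/(1−f) ≈ 0.649 mcg/mL.
Regimen B: f = (1/2)^(8/5) ≈ 0.3299; Cmin,ss = (1757/231)·f/(1−f) ≈ 3.745 mcg/mL.
Difference ≈ 0.649 − 3.745 ≈ -3.096 mcg/mL.

-3.1 mcg/mL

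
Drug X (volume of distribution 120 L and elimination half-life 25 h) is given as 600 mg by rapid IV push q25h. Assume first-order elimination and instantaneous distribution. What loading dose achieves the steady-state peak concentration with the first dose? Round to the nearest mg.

1200 mg

f = (1/2)^(25/25) ≈ 0.500000; accumulation ratio R = 1/(1−f) ≈ 2.00000.
Loading dose to hit Cmax,ss on first dose: D_load = D_maint·R ≈ 600 × 2.00000 ≈ 1200.00 mg.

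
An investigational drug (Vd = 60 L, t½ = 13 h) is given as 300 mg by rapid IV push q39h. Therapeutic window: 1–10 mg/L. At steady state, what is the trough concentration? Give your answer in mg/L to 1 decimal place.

0.7 mg/L

τ = 39 h = 3 half-lives, so f = (1/2)^3 = 0.125.
At steady state, R = 1/(1 − 0.125) = 8/7.
Single-dose peak C₀ = D/Vd = 300/60 = 5 mg/L.
Steady-state peak Cmax,ss = C₀·R = 5 × 8/7 ≈ 5.714 mg/L.
Steady-state trough Cmin,ss = Cmax,ss·f ≈ 5.714 × 0.125 ≈ 0.714 mg/L.
Trough 0.7 mg/L vs MEC 1 mg/L: subtherapeutic.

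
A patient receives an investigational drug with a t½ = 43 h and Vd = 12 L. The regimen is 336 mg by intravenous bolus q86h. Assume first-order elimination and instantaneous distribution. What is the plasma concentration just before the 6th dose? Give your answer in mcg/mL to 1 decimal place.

9.3 mcg/mL

f = (1/2)^(τ/t½) = (1/2)^(86/43) ≈ 0.2500.
C₀ = D/Vd = 336/12 ≈ 28.000 mcg/mL.
Before the 6th dose, 5 doses have been given. Superposition: Cmin = C₀·(f + f² + … + f^5).
≈ 28.000 × (0.2500 + 0.0625 + 0.0156 + 0.0039 + 0.0010) ≈ 28.000 × 0.3330 ≈ 9.324 mcg/mL.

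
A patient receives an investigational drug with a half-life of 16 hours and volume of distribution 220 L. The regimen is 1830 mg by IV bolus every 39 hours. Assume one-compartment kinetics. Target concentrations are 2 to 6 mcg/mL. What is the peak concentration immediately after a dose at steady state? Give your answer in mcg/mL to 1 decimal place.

10.2 mcg/mL

k = ln2/t½ = ln2/16 ≈ 0.043322 h⁻¹; fraction remaining f = e^(−kτ) = e^(−0.043322×39) ≈ 0.1846.
Accumulation ratio R = 1/(1 − f) ≈ 1/0.8154 ≈ 1.2264.
Each bolus raises the concentration by D/Vd = 1830/220 ≈ 8.318 mcg/mL.
Steady-state peak Cmax,ss = C₀·R ≈ 8.318 × 1.2264 ≈ 10.201 mcg/mL.
Peak 10.2 mcg/mL vs MTC 6 mcg/mL: exceeds toxic threshold.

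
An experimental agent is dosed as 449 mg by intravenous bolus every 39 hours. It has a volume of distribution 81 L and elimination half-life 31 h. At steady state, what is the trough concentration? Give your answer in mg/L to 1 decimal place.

τ/t½ = 39/31 ≈ 1.2581, so fraction remaining f = (1/2)^(39/31) ≈ 0.4181.
Single-dose peak C₀ = D/Vd = 449/81 ≈ 5.543 mg/L.
Steady-state trough Cmin,ss = C₀·f/(1−f) ≈ 5.543 × 0.4181/0.5819 ≈ 3.983 mg/L.

4.0 mg/L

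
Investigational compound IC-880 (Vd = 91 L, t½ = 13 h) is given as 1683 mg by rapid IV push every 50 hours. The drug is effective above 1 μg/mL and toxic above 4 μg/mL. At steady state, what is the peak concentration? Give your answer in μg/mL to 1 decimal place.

τ/t½ = 50/13 ≈ 3.8462, so fraction remaining f = (1/2)^(50/13) ≈ 0.0695.
Accumulation ratio R = 1/(1 − f) ≈ 1/0.9305 ≈ 1.0747.
Single-dose peak C₀ = D/Vd = 1683/91 ≈ 18.495 μg/mL.
Steady-state peak Cmax,ss = C₀·R ≈ 18.495 × 1.0747 ≈ 19.877 μg/mL.
Peak 19.9 μg/mL vs MTC 4 μg/mL: exceeds toxic threshold.

19.9 μg/mL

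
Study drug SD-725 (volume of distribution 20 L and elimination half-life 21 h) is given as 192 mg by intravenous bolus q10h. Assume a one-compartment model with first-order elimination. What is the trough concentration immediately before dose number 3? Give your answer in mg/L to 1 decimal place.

11.9 mg/L

f = (1/2)^(τ/t½) = (1/2)^(10/21) ≈ 0.7189.
C₀ = D/Vd = 192/20 ≈ 9.600 mg/L.
Before the 3rd dose, 2 doses have been given. Superposition: Cmin = C₀·(f + f²).
≈ 9.600 × (0.7189 + 0.5168) ≈ 9.600 × 1.2357 ≈ 11.863 mg/L.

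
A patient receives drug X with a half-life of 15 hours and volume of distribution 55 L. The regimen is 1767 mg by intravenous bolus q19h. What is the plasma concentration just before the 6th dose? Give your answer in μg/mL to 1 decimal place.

f = (1/2)^(τ/t½) = (1/2)^(19/15) ≈ 0.4156.
C₀ = D/Vd = 1767/55 ≈ 32.127 μg/mL.
Before the 6th dose, 5 doses have been given. Superposition: Cmin = C₀·(f + f² + … + f^5).
≈ 32.127 × (0.4156 + 0.1727 + 0.0718 + 0.0298 + 0.0124) ≈ 32.127 × 0.7023 ≈ 22.563 μg/mL.

22.6 μg/mL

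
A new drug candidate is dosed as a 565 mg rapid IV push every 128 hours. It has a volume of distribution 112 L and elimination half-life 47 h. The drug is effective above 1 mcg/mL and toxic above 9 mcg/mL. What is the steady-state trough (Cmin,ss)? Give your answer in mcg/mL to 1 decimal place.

0.9 mcg/mL

k = ln2/t½ = ln2/47 ≈ 0.014748 h⁻¹; fraction remaining f = e^(−kτ) = e^(−0.014748×128) ≈ 0.1514.
At steady state, accumulation factor R = 1/(1 − e^(−kτ)) ≈ 1.1784.
Single-dose peak C₀ = D/Vd = 565/112 ≈ 5.045 mcg/mL.
Steady-state peak Cmax,ss = C₀·R ≈ 5.045 × 1.1784 ≈ 5.945 mcg/mL.
Steady-state trough Cmin,ss = Cmax,ss·f ≈ 5.945 × 0.1514 ≈ 0.900 mcg/mL.
Trough 0.9 mcg/mL vs MEC 1 mcg/mL: subtherapeutic.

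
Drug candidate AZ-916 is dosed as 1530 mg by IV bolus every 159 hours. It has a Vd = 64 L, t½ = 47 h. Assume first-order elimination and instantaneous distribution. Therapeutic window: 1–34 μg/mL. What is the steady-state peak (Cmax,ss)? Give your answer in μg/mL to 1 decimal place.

τ/t½ = 159/47 ≈ 3.383, so fraction remaining f = (1/2)^(159/47) ≈ 0.0959.
At steady state, accumulation factor R = 1/(1 − e^(−kτ)) ≈ 1.1061.
Single-dose peak C₀ = D/Vd = 1530/64 ≈ 23.906 μg/mL.
Steady-state peak Cmax,ss = C₀·R ≈ 23.906 × 1.1061 ≈ 26.442 μg/mL.
Peak 26.4 μg/mL vs MTC 34 μg/mL: below toxic threshold.

26.4 μg/mL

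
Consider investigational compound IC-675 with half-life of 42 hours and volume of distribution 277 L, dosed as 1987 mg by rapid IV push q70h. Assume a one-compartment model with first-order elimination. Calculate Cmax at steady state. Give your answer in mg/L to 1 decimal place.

10.5 mg/L

τ/t½ = 70/42 ≈ 1.6667, so fraction remaining f = (1/2)^(70/42) ≈ 0.3150.
Accumulation ratio R = 1/(1 − f) ≈ 1/0.6850 ≈ 1.4599.
Each bolus raises the concentration by D/Vd = 1987/277 ≈ 7.173 mg/L.
Cmax,ss = C₀/(1 − f) ≈ 7.173/0.6850 ≈ 10.472 mg/L.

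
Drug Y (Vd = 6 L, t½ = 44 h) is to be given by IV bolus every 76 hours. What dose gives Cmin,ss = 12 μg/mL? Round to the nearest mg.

τ/t½ = 76/44 ≈ 1.7273, so f = (1/2)^(76/44) ≈ 0.302022.
Cmin,ss = (D/Vd)·f/(1−f), so D = Cmin,ss·Vd·(1−f)/f.
D = 12 × 6 × (1−f)/f ≈ 12 × 6 × 2.31102 ≈ 166.39 mg.

166 mg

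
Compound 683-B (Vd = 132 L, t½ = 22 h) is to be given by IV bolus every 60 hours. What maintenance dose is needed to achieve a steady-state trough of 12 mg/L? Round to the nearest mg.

τ/t½ = 60/22 ≈ 2.7273, so f = (1/2)^(60/22) ≈ 0.151011.
Cmin,ss = (D/Vd)·f/(1−f), so D = Cmin,ss·Vd·(1−f)/f.
D = 12 × 132 × (1−f)/f ≈ 12 × 132 × 5.62203 ≈ 8905.30 mg.

8905 mg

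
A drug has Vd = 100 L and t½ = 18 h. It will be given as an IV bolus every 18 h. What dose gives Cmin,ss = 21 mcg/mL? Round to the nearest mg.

2100 mg

τ/t½ = 18/18 ≈ 1, so f = (1/2)^(18/18) ≈ 0.500000.
Cmin,ss = (D/Vd)·f/(1−f), so D = Cmin,ss·Vd·(1−f)/f.
D = 21 × 100 × (1−f)/f ≈ 21 × 100 × 1.00000 ≈ 2100.00 mg.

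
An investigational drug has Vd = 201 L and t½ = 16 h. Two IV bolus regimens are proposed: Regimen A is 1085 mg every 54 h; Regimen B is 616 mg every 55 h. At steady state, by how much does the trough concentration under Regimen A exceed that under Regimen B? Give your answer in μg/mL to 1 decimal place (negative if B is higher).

Regimen A: f = (1/2)^(54/16) ≈ 0.0964; Cmin,ss = (1085/201)·f/(1−f) ≈ 0.576 μg/mL.
Regimen B: f = (1/2)^(55/16) ≈ 0.0923; Cmin,ss = (616/201)·f/(1−f) ≈ 0.312 μg/mL.
Difference ≈ 0.576 − 0.312 ≈ 0.264 μg/mL.

0.3 μg/mL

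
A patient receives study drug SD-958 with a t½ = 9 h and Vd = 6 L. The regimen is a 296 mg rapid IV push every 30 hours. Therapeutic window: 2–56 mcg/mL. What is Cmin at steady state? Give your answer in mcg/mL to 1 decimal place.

5.4 mcg/mL

k = ln2/t½ = ln2/9 ≈ 0.077016 h⁻¹; fraction remaining f = e^(−kτ) = e^(−0.077016×30) ≈ 0.0992.
Single-dose peak C₀ = D/Vd = 296/6 ≈ 49.333 mcg/mL.
Steady-state trough Cmin,ss = C₀·f/(1−f) ≈ 49.333 × 0.0992/0.9008 ≈ 5.433 mcg/mL.
Trough 5.4 mcg/mL vs MEC 2 mcg/mL: adequate.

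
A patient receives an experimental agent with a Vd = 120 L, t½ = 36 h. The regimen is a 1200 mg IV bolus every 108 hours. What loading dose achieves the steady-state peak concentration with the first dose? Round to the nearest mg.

f = (1/2)^(108/36) ≈ 0.125000; accumulation ratio R = 1/(1−f) ≈ 1.14286.
Loading dose to hit Cmax,ss on first dose: D_load = D_maint·R ≈ 1200 × 1.14286 ≈ 1371.43 mg.

1371 mg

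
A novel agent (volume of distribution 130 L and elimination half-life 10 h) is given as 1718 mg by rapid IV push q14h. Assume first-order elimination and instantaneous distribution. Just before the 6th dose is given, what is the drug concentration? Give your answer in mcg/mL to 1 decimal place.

f = (1/2)^(τ/t½) = (1/2)^(14/10) ≈ 0.3789.
C₀ = D/Vd = 1718/130 ≈ 13.215 mcg/mL.
Before the 6th dose, 5 doses have been given. Superposition: Cmin = C₀·(f + f² + … + f^5).
≈ 13.215 × (0.3789 + 0.1436 + 0.0544 + 0.0206 + 0.0078) ≈ 13.215 × 0.6053 ≈ 7.999 mcg/mL.

8.0 mcg/mL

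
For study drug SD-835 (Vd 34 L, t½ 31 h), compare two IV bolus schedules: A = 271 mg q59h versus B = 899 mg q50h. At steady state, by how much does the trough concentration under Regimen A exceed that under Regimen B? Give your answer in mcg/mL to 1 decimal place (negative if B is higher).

Regimen A: f = (1/2)^(59/31) ≈ 0.2673; Cmin,ss = (271/34)·f/(1−f) ≈ 2.908 mcg/mL.
Regimen B: f = (1/2)^(50/31) ≈ 0.3269; Cmin,ss = (899/34)·f/(1−f) ≈ 12.842 mcg/mL.
Difference ≈ 2.908 − 12.842 ≈ -9.934 mcg/mL.

-9.9 mcg/mL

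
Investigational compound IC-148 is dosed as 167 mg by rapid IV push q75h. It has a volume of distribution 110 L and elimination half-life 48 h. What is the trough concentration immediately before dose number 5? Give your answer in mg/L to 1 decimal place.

0.8 mg/L

f = (1/2)^(τ/t½) = (1/2)^(75/48) ≈ 0.3386.
C₀ = D/Vd = 167/110 ≈ 1.518 mg/L.
Before the 5th dose, 4 doses have been given. Superposition: Cmin = C₀·(f + f² + … + f^4).
≈ 1.518 × (0.3386 + 0.1146 + 0.0388 + 0.0131) ≈ 1.518 × 0.5051 ≈ 0.767 mg/L.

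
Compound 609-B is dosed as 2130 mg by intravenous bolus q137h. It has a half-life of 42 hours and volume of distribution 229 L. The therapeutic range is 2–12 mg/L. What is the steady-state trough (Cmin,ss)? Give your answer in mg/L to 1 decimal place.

1.1 mg/L

k = ln2/t½ = ln2/42 ≈ 0.016504 h⁻¹; fraction remaining f = e^(−kτ) = e^(−0.016504×137) ≈ 0.1042.
Single-dose peak C₀ = D/Vd = 2130/229 ≈ 9.301 mg/L.
Steady-state trough Cmin,ss = C₀·f/(1−f) ≈ 9.301 × 0.1042/0.8958 ≈ 1.082 mg/L.
Trough 1.1 mg/L vs MEC 2 mg/L: subtherapeutic.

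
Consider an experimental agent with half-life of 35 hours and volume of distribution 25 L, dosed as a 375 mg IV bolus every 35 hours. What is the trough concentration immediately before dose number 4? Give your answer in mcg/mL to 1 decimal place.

f = (1/2)^(τ/t½) = (1/2)^(35/35) ≈ 0.5000.
C₀ = D/Vd = 375/25 ≈ 15.000 mcg/mL.
Before the 4th dose, 3 doses have been given. Superposition: Cmin = C₀·(f + f² + … + f^3).
≈ 15.000 × (0.5000 + 0.2500 + 0.1250) ≈ 15.000 × 0.8750 ≈ 13.125 mcg/mL.

13.1 mcg/mL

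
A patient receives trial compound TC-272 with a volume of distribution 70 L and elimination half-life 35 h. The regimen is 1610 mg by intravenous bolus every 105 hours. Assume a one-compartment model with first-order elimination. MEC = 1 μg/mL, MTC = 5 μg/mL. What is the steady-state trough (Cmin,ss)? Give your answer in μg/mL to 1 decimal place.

The dosing interval is 3 half-lives, so f = 2^(−3) = 0.125.
At steady state, R = 1/(1 − 0.125) = 8/7.
Single-dose peak C₀ = D/Vd = 1610/70 = 23 μg/mL.
Steady-state peak Cmax,ss = C₀·R = 23 × 8/7 ≈ 26.286 μg/mL.
Steady-state trough Cmin,ss = Cmax,ss·f ≈ 26.286 × 0.125 ≈ 3.286 μg/mL.
Trough 3.3 μg/mL vs MEC 1 μg/mL: adequate.

3.3 μg/mL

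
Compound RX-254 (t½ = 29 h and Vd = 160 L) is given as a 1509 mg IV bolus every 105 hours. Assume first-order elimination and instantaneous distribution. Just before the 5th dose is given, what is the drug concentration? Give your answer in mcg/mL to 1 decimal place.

0.8 mcg/mL

f = (1/2)^(τ/t½) = (1/2)^(105/29) ≈ 0.0813.
C₀ = D/Vd = 1509/160 ≈ 9.431 mcg/mL.
Before the 5th dose, 4 doses have been given. Superposition: Cmin = C₀·(f + f² + … + f^4).
≈ 9.431 × (0.0813 + 0.0066 + 0.0005 + 0.0000) ≈ 9.431 × 0.0884 ≈ 0.834 mcg/mL.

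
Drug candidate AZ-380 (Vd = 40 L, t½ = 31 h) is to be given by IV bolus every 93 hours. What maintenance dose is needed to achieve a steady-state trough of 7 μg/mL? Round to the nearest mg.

1960 mg

τ/t½ = 93/31 ≈ 3, so f = (1/2)^(93/31) ≈ 0.125000.
Cmin,ss = (D/Vd)·f/(1−f), so D = Cmin,ss·Vd·(1−f)/f.
D = 7 × 40 × (1−f)/f ≈ 7 × 40 × 7.00000 ≈ 1960.00 mg.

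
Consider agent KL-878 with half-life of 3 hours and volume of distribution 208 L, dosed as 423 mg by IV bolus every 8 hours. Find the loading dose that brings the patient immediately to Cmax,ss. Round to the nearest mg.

f = (1/2)^(8/3) ≈ 0.157490; accumulation ratio R = 1/(1−f) ≈ 1.18693.
Loading dose to hit Cmax,ss on first dose: D_load = D_maint·R ≈ 423 × 1.18693 ≈ 502.07 mg.

502 mg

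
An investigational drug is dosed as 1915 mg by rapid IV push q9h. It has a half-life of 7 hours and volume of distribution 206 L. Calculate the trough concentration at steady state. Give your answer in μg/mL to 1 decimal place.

k = ln2/t½ = ln2/7 ≈ 0.099021 h⁻¹; fraction remaining f = e^(−kτ) = e^(−0.099021×9) ≈ 0.4102.
Each bolus raises the concentration by D/Vd = 1915/206 ≈ 9.296 μg/mL.
Steady-state trough Cmin,ss = C₀·f/(1−f) ≈ 9.296 × 0.4102/0.5898 ≈ 6.465 μg/mL.

6.5 μg/mL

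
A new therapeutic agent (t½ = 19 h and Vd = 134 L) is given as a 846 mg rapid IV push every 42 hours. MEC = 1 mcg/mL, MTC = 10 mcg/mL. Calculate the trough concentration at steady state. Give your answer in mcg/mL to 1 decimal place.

1.7 mcg/mL

Over one 42-h interval, 42/19 ≈ 2.2105 half-lives elapse, leaving f ≈ 0.2161 of each dose.
At steady state, accumulation factor R = 1/(1 − e^(−kτ)) ≈ 1.2757.
Each bolus raises the concentration by D/Vd = 846/134 ≈ 6.313 mcg/mL.
Cmax,ss = C₀/(1 − f) ≈ 6.313/0.7839 ≈ 8.053 mcg/mL.
Steady-state trough Cmin,ss = Cmax,ss·f ≈ 8.053 × 0.2161 ≈ 1.740 mcg/mL.
Trough 1.7 mcg/mL vs MEC 1 mcg/mL: adequate.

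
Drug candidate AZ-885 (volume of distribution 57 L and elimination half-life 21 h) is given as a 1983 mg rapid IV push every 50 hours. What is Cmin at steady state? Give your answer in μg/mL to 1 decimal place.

8.3 μg/mL

k = ln2/t½ = ln2/21 ≈ 0.033007 h⁻¹; fraction remaining f = e^(−kτ) = e^(−0.033007×50) ≈ 0.1920.
Single-dose peak C₀ = D/Vd = 1983/57 ≈ 34.789 μg/mL.
Steady-state trough Cmin,ss = C₀·f/(1−f) ≈ 34.789 × 0.1920/0.8080 ≈ 8.267 μg/mL.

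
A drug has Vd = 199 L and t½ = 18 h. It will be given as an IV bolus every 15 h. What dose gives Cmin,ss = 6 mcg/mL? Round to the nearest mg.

933 mg

τ/t½ = 15/18 ≈ 0.83333, so f = (1/2)^(15/18) ≈ 0.561231.
Cmin,ss = (D/Vd)·f/(1−f), so D = Cmin,ss·Vd·(1−f)/f.
D = 6 × 199 × (1−f)/f ≈ 6 × 199 × 0.78180 ≈ 933.47 mg.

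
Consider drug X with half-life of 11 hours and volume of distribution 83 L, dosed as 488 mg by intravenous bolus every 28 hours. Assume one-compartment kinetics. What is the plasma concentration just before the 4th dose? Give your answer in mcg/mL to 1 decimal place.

f = (1/2)^(τ/t½) = (1/2)^(28/11) ≈ 0.1713.
C₀ = D/Vd = 488/83 ≈ 5.880 mcg/mL.
Before the 4th dose, 3 doses have been given. Superposition: Cmin = C₀·(f + f² + … + f^3).
≈ 5.880 × (0.1713 + 0.0293 + 0.0050) ≈ 5.880 × 0.2056 ≈ 1.209 mcg/mL.

1.2 mcg/mL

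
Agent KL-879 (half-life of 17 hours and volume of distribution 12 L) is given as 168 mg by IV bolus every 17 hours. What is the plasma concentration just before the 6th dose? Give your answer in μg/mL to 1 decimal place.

13.6 μg/mL

f = (1/2)^(τ/t½) = (1/2)^(17/17) ≈ 0.5000.
C₀ = D/Vd = 168/12 ≈ 14.000 μg/mL.
Before the 6th dose, 5 doses have been given. Superposition: Cmin = C₀·(f + f² + … + f^5).
≈ 14.000 × (0.5000 + 0.2500 + 0.1250 + 0.0625 + 0.0313) ≈ 14.000 × 0.9688 ≈ 13.563 μg/mL.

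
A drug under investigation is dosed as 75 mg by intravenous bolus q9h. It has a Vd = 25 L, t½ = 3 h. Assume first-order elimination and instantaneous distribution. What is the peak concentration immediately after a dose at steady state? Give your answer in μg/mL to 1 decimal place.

3.4 μg/mL

τ = 9 h = 3 half-lives, so f = (1/2)^3 = 0.125.
Accumulation ratio R = 1/(1 − f) = 1/0.875 = 8/7.
Single-dose peak C₀ = D/Vd = 75/25 = 3 μg/mL.
Steady-state peak Cmax,ss = C₀·R = 3 × 8/7 ≈ 3.429 μg/mL.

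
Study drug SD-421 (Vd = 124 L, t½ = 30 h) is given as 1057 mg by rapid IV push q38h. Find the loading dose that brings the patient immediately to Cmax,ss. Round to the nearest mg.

f = (1/2)^(38/30) ≈ 0.415619; accumulation ratio R = 1/(1−f) ≈ 1.71121.
Loading dose to hit Cmax,ss on first dose: D_load = D_maint·R ≈ 1057 × 1.71121 ≈ 1808.75 mg.

1809 mg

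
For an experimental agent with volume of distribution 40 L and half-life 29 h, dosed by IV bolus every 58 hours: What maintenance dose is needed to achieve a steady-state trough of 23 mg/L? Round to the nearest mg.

τ/t½ = 58/29 ≈ 2, so f = (1/2)^(58/29) ≈ 0.250000.
Cmin,ss = (D/Vd)·f/(1−f), so D = Cmin,ss·Vd·(1−f)/f.
D = 23 × 40 × (1−f)/f ≈ 23 × 40 × 3.00000 ≈ 2760.00 mg.

2760 mg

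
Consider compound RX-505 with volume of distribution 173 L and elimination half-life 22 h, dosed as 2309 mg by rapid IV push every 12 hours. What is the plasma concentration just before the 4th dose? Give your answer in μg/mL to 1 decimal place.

f = (1/2)^(τ/t½) = (1/2)^(12/22) ≈ 0.6852.
C₀ = D/Vd = 2309/173 ≈ 13.347 μg/mL.
Before the 4th dose, 3 doses have been given. Superposition: Cmin = C₀·(f + f² + … + f^3).
≈ 13.347 × (0.6852 + 0.4695 + 0.3217) ≈ 13.347 × 1.4764 ≈ 19.706 μg/mL.

19.7 μg/mL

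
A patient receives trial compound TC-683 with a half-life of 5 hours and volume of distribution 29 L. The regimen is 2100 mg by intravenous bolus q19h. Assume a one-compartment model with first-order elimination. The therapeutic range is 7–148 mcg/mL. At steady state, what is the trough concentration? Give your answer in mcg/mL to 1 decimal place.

5.6 mcg/mL

Over one 19-h interval, 19/5 ≈ 3.8 half-lives elapse, leaving f ≈ 0.0718 of each dose.
Single-dose peak C₀ = D/Vd = 2100/29 ≈ 72.414 mcg/mL.
Steady-state trough Cmin,ss = C₀·f/(1−f) ≈ 72.414 × 0.0718/0.9282 ≈ 5.602 mcg/mL.
Trough 5.6 mcg/mL vs MEC 7 mcg/mL: subtherapeutic.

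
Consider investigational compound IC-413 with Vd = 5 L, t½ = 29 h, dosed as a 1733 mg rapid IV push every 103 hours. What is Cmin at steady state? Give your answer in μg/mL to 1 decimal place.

Over one 103-h interval, 103/29 ≈ 3.5517 half-lives elapse, leaving f ≈ 0.0853 of each dose.
At steady state, accumulation factor R = 1/(1 − e^(−kτ)) ≈ 1.0933.
Each bolus raises the concentration by D/Vd = 1733/5 ≈ 346.600 μg/mL.
Steady-state peak Cmax,ss = C₀·R ≈ 346.600 × 1.0933 ≈ 378.938 μg/mL.
One interval later, Cmin,ss = Cmax,ss·e^(−kτ) ≈ 378.938 × 0.0853 ≈ 32.323 μg/mL.

32.3 μg/mL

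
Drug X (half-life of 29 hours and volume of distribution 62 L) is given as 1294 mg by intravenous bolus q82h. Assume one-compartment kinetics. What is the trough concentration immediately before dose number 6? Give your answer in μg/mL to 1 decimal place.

3.4 μg/mL

f = (1/2)^(τ/t½) = (1/2)^(82/29) ≈ 0.1409.
C₀ = D/Vd = 1294/62 ≈ 20.871 μg/mL.
Before the 6th dose, 5 doses have been given. Superposition: Cmin = C₀·(f + f² + … + f^5).
≈ 20.871 × (0.1409 + 0.0199 + 0.0028 + 0.0004 + 0.0001) ≈ 20.871 × 0.1641 ≈ 3.425 μg/mL.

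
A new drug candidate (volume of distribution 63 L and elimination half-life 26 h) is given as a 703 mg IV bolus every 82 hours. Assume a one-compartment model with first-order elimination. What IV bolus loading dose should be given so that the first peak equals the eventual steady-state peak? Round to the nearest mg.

792 mg

f = (1/2)^(82/26) ≈ 0.112356; accumulation ratio R = 1/(1−f) ≈ 1.12658.
Loading dose to hit Cmax,ss on first dose: D_load = D_maint·R ≈ 703 × 1.12658 ≈ 791.99 mg.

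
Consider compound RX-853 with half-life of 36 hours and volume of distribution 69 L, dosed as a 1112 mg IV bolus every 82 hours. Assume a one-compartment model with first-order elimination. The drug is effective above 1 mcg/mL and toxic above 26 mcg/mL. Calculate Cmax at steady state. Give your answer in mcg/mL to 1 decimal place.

τ/t½ = 82/36 ≈ 2.2778, so fraction remaining f = (1/2)^(82/36) ≈ 0.2062.
At steady state, accumulation factor R = 1/(1 − e^(−kτ)) ≈ 1.2598.
Each bolus raises the concentration by D/Vd = 1112/69 ≈ 16.116 mcg/mL.
Steady-state peak Cmax,ss = C₀·R ≈ 16.116 × 1.2598 ≈ 20.303 mcg/mL.
Peak 20.3 mcg/mL vs MTC 26 mcg/mL: below toxic threshold.

20.3 mcg/mL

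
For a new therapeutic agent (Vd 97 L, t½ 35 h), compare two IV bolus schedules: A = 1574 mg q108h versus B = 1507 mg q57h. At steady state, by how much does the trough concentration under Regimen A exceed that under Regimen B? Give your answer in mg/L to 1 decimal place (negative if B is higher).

-5.3 mg/L

Regimen A: f = (1/2)^(108/35) ≈ 0.1178; Cmin,ss = (1574/97)·f/(1−f) ≈ 2.167 mg/L.
Regimen B: f = (1/2)^(57/35) ≈ 0.3234; Cmin,ss = (1507/97)·f/(1−f) ≈ 7.426 mg/L.
Difference ≈ 2.167 − 7.426 ≈ -5.259 mg/L.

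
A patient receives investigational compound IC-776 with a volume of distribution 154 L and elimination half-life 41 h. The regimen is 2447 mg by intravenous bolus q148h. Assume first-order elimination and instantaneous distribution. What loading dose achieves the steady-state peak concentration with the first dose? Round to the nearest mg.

f = (1/2)^(148/41) ≈ 0.081913; accumulation ratio R = 1/(1−f) ≈ 1.08922.
Loading dose to hit Cmax,ss on first dose: D_load = D_maint·R ≈ 2447 × 1.08922 ≈ 2665.32 mg.

2665 mg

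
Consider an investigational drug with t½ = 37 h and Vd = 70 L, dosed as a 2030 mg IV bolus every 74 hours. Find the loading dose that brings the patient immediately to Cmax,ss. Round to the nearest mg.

f = (1/2)^(74/37) ≈ 0.250000; accumulation ratio R = 1/(1−f) ≈ 1.33333.
Loading dose to hit Cmax,ss on first dose: D_load = D_maint·R ≈ 2030 × 1.33333 ≈ 2706.66 mg.

2707 mg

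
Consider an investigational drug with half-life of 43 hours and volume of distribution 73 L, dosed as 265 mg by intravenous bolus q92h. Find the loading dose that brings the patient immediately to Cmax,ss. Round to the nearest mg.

343 mg

f = (1/2)^(92/43) ≈ 0.226953; accumulation ratio R = 1/(1−f) ≈ 1.29358.
Loading dose to hit Cmax,ss on first dose: D_load = D_maint·R ≈ 265 × 1.29358 ≈ 342.80 mg.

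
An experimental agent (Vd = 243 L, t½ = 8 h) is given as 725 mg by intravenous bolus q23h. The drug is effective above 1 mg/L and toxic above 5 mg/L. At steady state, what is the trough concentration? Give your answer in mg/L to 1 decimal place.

Over one 23-h interval, 23/8 ≈ 2.875 half-lives elapse, leaving f ≈ 0.1363 of each dose.
At steady state, accumulation factor R = 1/(1 − e^(−kτ)) ≈ 1.1578.
Each bolus raises the concentration by D/Vd = 725/243 ≈ 2.984 mg/L.
Cmax,ss = C₀/(1 − f) ≈ 2.984/0.8637 ≈ 3.455 mg/L.
One interval later, Cmin,ss = Cmax,ss·e^(−kτ) ≈ 3.455 × 0.1363 ≈ 0.471 mg/L.
Trough 0.5 mg/L vs MEC 1 mg/L: subtherapeutic.

0.5 mg/L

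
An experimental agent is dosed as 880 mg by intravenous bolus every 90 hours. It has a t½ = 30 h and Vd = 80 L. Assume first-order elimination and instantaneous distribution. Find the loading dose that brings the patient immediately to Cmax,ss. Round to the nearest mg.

1006 mg

f = (1/2)^(90/30) ≈ 0.125000; accumulation ratio R = 1/(1−f) ≈ 1.14286.
Loading dose to hit Cmax,ss on first dose: D_load = D_maint·R ≈ 880 × 1.14286 ≈ 1005.72 mg.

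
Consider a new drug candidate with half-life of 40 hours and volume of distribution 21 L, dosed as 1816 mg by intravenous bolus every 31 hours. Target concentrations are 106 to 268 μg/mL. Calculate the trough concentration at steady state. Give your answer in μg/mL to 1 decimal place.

121.6 μg/mL

Over one 31-h interval, 31/40 ≈ 0.775 half-lives elapse, leaving f ≈ 0.5844 of each dose.
Single-dose peak C₀ = D/Vd = 1816/21 ≈ 86.476 μg/mL.
Steady-state trough Cmin,ss = C₀·f/(1−f) ≈ 86.476 × 0.5844/0.4156 ≈ 121.599 μg/mL.
Trough 121.6 μg/mL vs MEC 106 μg/mL: adequate.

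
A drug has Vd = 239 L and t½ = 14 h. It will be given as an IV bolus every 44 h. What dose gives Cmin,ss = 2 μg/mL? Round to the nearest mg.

3744 mg

τ/t½ = 44/14 ≈ 3.1429, so f = (1/2)^(44/14) ≈ 0.113215.
Cmin,ss = (D/Vd)·f/(1−f), so D = Cmin,ss·Vd·(1−f)/f.
D = 2 × 239 × (1−f)/f ≈ 2 × 239 × 7.83275 ≈ 3744.05 mg.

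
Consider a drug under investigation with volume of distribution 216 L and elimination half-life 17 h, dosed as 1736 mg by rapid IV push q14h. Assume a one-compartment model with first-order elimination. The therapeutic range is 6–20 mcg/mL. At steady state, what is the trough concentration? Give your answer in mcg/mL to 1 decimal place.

10.4 mcg/mL

Over one 14-h interval, 14/17 ≈ 0.82353 half-lives elapse, leaving f ≈ 0.5651 of each dose.
Each bolus raises the concentration by D/Vd = 1736/216 ≈ 8.037 mcg/mL.
Steady-state trough Cmin,ss = C₀·f/(1−f) ≈ 8.037 × 0.5651/0.4349 ≈ 10.443 mcg/mL.
Trough 10.4 mcg/mL vs MEC 6 mcg/mL: adequate.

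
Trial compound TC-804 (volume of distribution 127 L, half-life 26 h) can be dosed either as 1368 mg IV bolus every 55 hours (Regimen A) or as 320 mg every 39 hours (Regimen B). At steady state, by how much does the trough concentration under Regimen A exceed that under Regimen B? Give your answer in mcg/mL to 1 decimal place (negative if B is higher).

Regimen A: f = (1/2)^(55/26) ≈ 0.2308; Cmin,ss = (1368/127)·f/(1−f) ≈ 3.232 mcg/mL.
Regimen B: f = (1/2)^(39/26) ≈ 0.3536; Cmin,ss = (320/127)·f/(1−f) ≈ 1.378 mcg/mL.
Difference ≈ 3.232 − 1.378 ≈ 1.854 mcg/mL.

1.9 mcg/mL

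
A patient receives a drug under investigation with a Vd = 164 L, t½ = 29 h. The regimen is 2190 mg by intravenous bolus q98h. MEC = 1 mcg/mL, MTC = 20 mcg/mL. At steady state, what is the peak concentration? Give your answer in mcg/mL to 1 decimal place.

14.8 mcg/mL

Over one 98-h interval, 98/29 ≈ 3.3793 half-lives elapse, leaving f ≈ 0.0961 of each dose.
Accumulation ratio R = 1/(1 − f) ≈ 1/0.9039 ≈ 1.1063.
Single-dose peak C₀ = D/Vd = 2190/164 ≈ 13.354 mcg/mL.
Cmax,ss = C₀/(1 − f) ≈ 13.354/0.9039 ≈ 14.774 mcg/mL.
Peak 14.8 mcg/mL vs MTC 20 mcg/mL: below toxic threshold.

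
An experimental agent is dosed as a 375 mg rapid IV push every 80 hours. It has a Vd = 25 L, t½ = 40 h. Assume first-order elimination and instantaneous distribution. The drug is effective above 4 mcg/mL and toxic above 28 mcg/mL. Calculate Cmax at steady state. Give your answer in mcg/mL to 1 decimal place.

20.0 mcg/mL

τ = 80 h = 2 half-lives, so f = (1/2)^2 = 0.25.
Accumulation ratio R = 1/(1 − f) = 1/0.75 = 4/3.
Single-dose peak C₀ = D/Vd = 375/25 = 15 mcg/mL.
Steady-state peak Cmax,ss = C₀·R = 15 × 4/3 ≈ 20.000 mcg/mL.
Peak 20.0 mcg/mL vs MTC 28 mcg/mL: below toxic threshold.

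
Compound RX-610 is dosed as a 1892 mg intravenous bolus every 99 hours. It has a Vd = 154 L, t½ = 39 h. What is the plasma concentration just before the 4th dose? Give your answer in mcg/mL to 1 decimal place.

f = (1/2)^(τ/t½) = (1/2)^(99/39) ≈ 0.1721.
C₀ = D/Vd = 1892/154 ≈ 12.286 mcg/mL.
Before the 4th dose, 3 doses have been given. Superposition: Cmin = C₀·(f + f² + … + f^3).
≈ 12.286 × (0.1721 + 0.0296 + 0.0051) ≈ 12.286 × 0.2068 ≈ 2.541 mcg/mL.

2.5 mcg/mL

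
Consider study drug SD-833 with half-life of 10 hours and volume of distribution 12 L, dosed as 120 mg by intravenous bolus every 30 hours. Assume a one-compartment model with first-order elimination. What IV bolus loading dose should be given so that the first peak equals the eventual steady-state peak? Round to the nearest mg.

137 mg

f = (1/2)^(30/10) ≈ 0.125000; accumulation ratio R = 1/(1−f) ≈ 1.14286.
Loading dose to hit Cmax,ss on first dose: D_load = D_maint·R ≈ 120 × 1.14286 ≈ 137.14 mg.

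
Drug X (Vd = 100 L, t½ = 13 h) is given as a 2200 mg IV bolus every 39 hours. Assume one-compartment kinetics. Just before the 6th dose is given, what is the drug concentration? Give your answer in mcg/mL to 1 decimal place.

f = (1/2)^(τ/t½) = (1/2)^(39/13) ≈ 0.1250.
C₀ = D/Vd = 2200/100 ≈ 22.000 mcg/mL.
Before the 6th dose, 5 doses have been given. Superposition: Cmin = C₀·(f + f² + … + f^5).
≈ 22.000 × (0.1250 + 0.0156 + 0.0020 + 0.0002 + 0.0000) ≈ 22.000 × 0.1428 ≈ 3.142 mcg/mL.

3.1 mcg/mL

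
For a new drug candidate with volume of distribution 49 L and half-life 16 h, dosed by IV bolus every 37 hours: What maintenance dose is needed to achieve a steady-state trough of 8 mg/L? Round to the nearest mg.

1555 mg

τ/t½ = 37/16 ≈ 2.3125, so f = (1/2)^(37/16) ≈ 0.201311.
Cmin,ss = (D/Vd)·f/(1−f), so D = Cmin,ss·Vd·(1−f)/f.
D = 8 × 49 × (1−f)/f ≈ 8 × 49 × 3.96744 ≈ 1555.24 mg.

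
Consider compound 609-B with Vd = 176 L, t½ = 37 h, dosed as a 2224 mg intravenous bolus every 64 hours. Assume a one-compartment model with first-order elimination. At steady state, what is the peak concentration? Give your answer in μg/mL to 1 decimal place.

Over one 64-h interval, 64/37 ≈ 1.7297 half-lives elapse, leaving f ≈ 0.3015 of each dose.
At steady state, accumulation factor R = 1/(1 − e^(−kτ)) ≈ 1.4316.
Each bolus raises the concentration by D/Vd = 2224/176 ≈ 12.636 μg/mL.
Steady-state peak Cmax,ss = C₀·R ≈ 12.636 × 1.4316 ≈ 18.090 μg/mL.

18.1 μg/mL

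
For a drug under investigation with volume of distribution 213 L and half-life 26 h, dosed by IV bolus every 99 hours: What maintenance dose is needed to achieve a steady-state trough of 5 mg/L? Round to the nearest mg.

13848 mg

τ/t½ = 99/26 ≈ 3.8077, so f = (1/2)^(99/26) ≈ 0.071412.
Cmin,ss = (D/Vd)·f/(1−f), so D = Cmin,ss·Vd·(1−f)/f.
D = 5 × 213 × (1−f)/f ≈ 5 × 213 × 13.00325 ≈ 13848.46 mg.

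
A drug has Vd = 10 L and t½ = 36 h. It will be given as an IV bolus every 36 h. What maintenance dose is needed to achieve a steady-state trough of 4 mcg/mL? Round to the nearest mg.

40 mg

τ/t½ = 36/36 ≈ 1, so f = (1/2)^(36/36) ≈ 0.500000.
Cmin,ss = (D/Vd)·f/(1−f), so D = Cmin,ss·Vd·(1−f)/f.
D = 4 × 10 × (1−f)/f ≈ 4 × 10 × 1.00000 ≈ 40.00 mg.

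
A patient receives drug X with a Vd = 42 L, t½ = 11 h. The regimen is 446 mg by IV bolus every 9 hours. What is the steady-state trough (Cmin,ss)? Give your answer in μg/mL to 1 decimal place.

k = ln2/t½ = ln2/11 ≈ 0.063013 h⁻¹; fraction remaining f = e^(−kτ) = e^(−0.063013×9) ≈ 0.5672.
Accumulation ratio R = 1/(1 − f) ≈ 1/0.4328 ≈ 2.3105.
Each bolus raises the concentration by D/Vd = 446/42 ≈ 10.619 μg/mL.
Steady-state peak Cmax,ss = C₀·R ≈ 10.619 × 2.3105 ≈ 24.535 μg/mL.
Steady-state trough Cmin,ss = Cmax,ss·f ≈ 24.535 × 0.5672 ≈ 13.916 μg/mL.

13.9 μg/mL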